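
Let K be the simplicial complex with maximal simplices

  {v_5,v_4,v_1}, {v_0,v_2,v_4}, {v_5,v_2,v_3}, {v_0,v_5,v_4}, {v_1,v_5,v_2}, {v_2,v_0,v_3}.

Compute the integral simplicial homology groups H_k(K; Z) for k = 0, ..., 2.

We work with the vertex ordering v_0 < v_1 < v_2 < v_3 < v_4 < v_5. The simplices of K, each written with vertices in increasing order, are:

  0-simplices (6): [v_0], [v_1], [v_2], [v_3], [v_4], [v_5]
  1-simplices (12): [v_0,v_2], [v_0,v_3], [v_0,v_4], [v_0,v_5], [v_1,v_2], [v_1,v_4], [v_1,v_5], [v_2,v_3], [v_2,v_4], [v_2,v_5], [v_3,v_5], [v_4,v_5]
  2-simplices (6): [v_0,v_2,v_3], [v_0,v_2,v_4], [v_0,v_4,v_5], [v_1,v_2,v_5], [v_1,v_4,v_5], [v_2,v_3,v_5]

so the chain groups are C_0 ≅ Z^6, C_1 ≅ Z^12, C_2 ≅ Z^6.

∂_1: C_1 → C_0 maps an edge to its endpoints' difference, ∂[p,q] = q − p. For instance
  ∂[v_0,v_5] = [v_5] − [v_0].
As a 6×12 matrix over Z this has rank 5, with invariant factors (1,1,1,1,1).

∂_2: C_2 → C_1 sends each 2-simplex [p,q,r] to [q,r] − [p,r] + [p,q]. For instance
  ∂[v_1,v_4,v_5] = [v_4,v_5] − [v_1,v_5] + [v_1,v_4],
  ∂[v_0,v_4,v_5] = [v_4,v_5] − [v_0,v_5] + [v_0,v_4].
This gives a 12×6 integer matrix of rank 6; reducing to Smith normal form yields diagonal entries (1,1,1,1,1,1).

From H_k ≅ ker(∂_k) / im(∂_{k+1}) we obtain:

  H_0: rank C_0 − rank ∂_1 = 6 − 5 = 1, and the invariant factors of ∂_1 are all 1, so H_0 = Z.
  H_1: rank ker ∂_1 − rank ∂_2 = (12 − 5) − 6 = 1, and the invariant factors of ∂_2 are all 1, so H_1 = Z.
  H_2: rank ker ∂_2 − rank ∂_3 = (6 − 6) − 0 = 0, and there is no ∂_3, so H_2 = 0.

As a check, the Euler characteristic is 6 − 12 + 6 = 0, which agrees with 1 − 1 + 0 = 0.
(K is a triangulation of the cylinder S^1 x I.)

H_0 = Z,  H_1 = Z,  H_2 = 0.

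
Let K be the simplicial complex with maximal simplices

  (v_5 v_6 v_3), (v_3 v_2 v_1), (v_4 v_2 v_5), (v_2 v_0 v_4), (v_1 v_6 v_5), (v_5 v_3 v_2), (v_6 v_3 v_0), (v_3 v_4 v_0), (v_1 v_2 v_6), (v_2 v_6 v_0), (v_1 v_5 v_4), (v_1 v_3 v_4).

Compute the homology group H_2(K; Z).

H_2 ≅ 0.

Take the total order v_0 < v_1 < v_2 < v_3 < v_4 < v_5 < v_6 on the vertex set. Then K (dimension 2) consists of the simplices:

  0-simplices (7): [v_0], [v_1], [v_2], [v_3], [v_4], [v_5], [v_6]
  1-simplices (18): (18 of them)
  2-simplices (12): (12 of them)

so the chain groups are C_0 ≅ Z^7, C_1 ≅ Z^18, C_2 ≅ Z^12.

The boundary map ∂_1: C_1 → C_0 sends each edge [p,q] (with p < q) to q − p. For instance
  ∂[v_1,v_5] = [v_5] − [v_1].
The 7×18 boundary matrix has rank 6 and Smith normal form diag(1,1,1,1,1,1).

∂_2: C_2 → C_1 sends each 2-simplex [p,q,r] to [q,r] − [p,r] + [p,q]. For instance
  ∂[v_2,v_4,v_5] = [v_4,v_5] − [v_2,v_5] + [v_2,v_4],
  ∂[v_1,v_5,v_6] = [v_5,v_6] − [v_1,v_6] + [v_1,v_5].
As a 18×12 matrix over Z this has rank 12, with invariant factors (1,1,1,1,1,1,1,1,1,1,1,2).

From H_k ≅ ker(∂_k) / im(∂_{k+1}) we obtain:

  H_2: rank ker ∂_2 − rank ∂_3 = (12 − 12) − 0 = 0, and there is no ∂_3, so H_2 = 0.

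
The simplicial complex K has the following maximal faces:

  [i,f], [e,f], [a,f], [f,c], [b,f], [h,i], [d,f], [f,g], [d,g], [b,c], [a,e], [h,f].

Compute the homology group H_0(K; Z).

Order the vertices as a < b < c < d < e < f < g < h < i. Listing each simplex with vertices in this order, K has dimension 1 with simplices:

  0-simplices (9): a, b, c, d, e, f, g, h, i
  1-simplices (12): ae, af, bc, bf, cf, df, dg, ef, fg, fh, fi, hi

so the chain groups are C_0 ≅ Z^9, C_1 ≅ Z^12.

∂_1: C_1 → C_0 sends each edge [p,q] (with p < q) to q − p. For instance
  ∂df = f − d.
The 9×12 boundary matrix has rank 8 and Smith normal form diag(1,1,1,1,1,1,1,1).

Computing H_k = (kernel of ∂_k) / (image of ∂_{k+1}):

  H_0: rank C_0 − rank ∂_1 = 9 − 8 = 1, and the invariant factors of ∂_1 are all 1, so H_0 = Z.

(K is a triangulation of a wedge of 4 circles.)

H_0 ≅ Z.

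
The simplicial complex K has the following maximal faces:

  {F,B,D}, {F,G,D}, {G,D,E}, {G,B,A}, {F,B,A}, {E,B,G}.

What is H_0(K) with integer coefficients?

H_0 = Z.

Order the vertices as A < B < D < E < F < G. Listing each simplex with vertices in this order, K has dimension 2 with simplices:

  0-simplices (6): A, B, D, E, F, G
  1-simplices (12): AB, AF, AG, BD, BE, BF, BG, DE, DF, DG, EG, FG
  2-simplices (6): ABF, ABG, BDF, BEG, DEG, DFG

giving chain groups C_0 ≅ Z^6, C_1 ≅ Z^12, C_2 ≅ Z^6.

Boundary ∂_1: C_1 → C_0 maps an edge to its endpoints' difference, ∂[p,q] = q − p. For instance
  ∂EG = G − E.
The resulting 6×12 matrix has rank 5, and its Smith normal form has invariant factors (1,1,1,1,1).

The boundary map ∂_2: C_2 → C_1 maps a triangle to the signed sum of its edges. For instance
  ∂BDF = DF − BF + BD,
  ∂ABF = BF − AF + AB.
This gives a 12×6 integer matrix of rank 6; reducing to Smith normal form yields diagonal entries (1,1,1,1,1,1).

Computing H_k = (kernel of ∂_k) / (image of ∂_{k+1}):

  H_0: rank C_0 − rank ∂_1 = 6 − 5 = 1, and the invariant factors of ∂_1 are all 1, so H_0 = Z.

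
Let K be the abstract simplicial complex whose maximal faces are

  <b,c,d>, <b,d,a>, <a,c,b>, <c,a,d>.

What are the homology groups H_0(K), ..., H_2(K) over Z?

We work with the vertex ordering a < b < c < d. The simplices of K, each written with vertices in increasing order, are:

  0-simplices (4): a, b, c, d
  1-simplices (6): ab, ac, ad, bc, bd, cd
  2-simplices (4): abc, abd, acd, bcd

so the chain groups are C_0 ≅ Z^4, C_1 ≅ Z^6, C_2 ≅ Z^4.

The boundary map ∂_1: C_1 → C_0 maps an edge to its endpoints' difference, ∂[p,q] = q − p.
The 4×6 boundary matrix has rank 3 and Smith normal form diag(1,1,1).

Boundary ∂_2: C_2 → C_1 maps a triangle to the signed sum of its edges. For instance
  ∂bcd = cd − bd + bc,
  ∂acd = cd − ad + ac.
This gives a 6×4 integer matrix of rank 3; reducing to Smith normal form yields diagonal entries (1,1,1).

Computing H_k = (kernel of ∂_k) / (image of ∂_{k+1}):

  H_0: rank C_0 − rank ∂_1 = 4 − 3 = 1, and the invariant factors of ∂_1 are all 1, so H_0 = Z.
  H_1: rank ker ∂_1 − rank ∂_2 = (6 − 3) − 3 = 0, and the invariant factors of ∂_2 are all 1, so H_1 = 0.
  H_2: rank ker ∂_2 − rank ∂_3 = (4 − 3) − 0 = 1, and there is no ∂_3, so H_2 = Z.

H_0 = Z,  H_1 = 0,  H_2 = Z.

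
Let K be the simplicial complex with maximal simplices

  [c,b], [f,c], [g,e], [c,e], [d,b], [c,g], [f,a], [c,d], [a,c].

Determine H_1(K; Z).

K has 7 vertices, 9 edges.
rank ∂_1 = 6, rank ∂_2 = 0 ⇒ b_1 = 9 − 6 − 0 = 3. So H_1 = Z^3.

H_1 ≅ Z^3.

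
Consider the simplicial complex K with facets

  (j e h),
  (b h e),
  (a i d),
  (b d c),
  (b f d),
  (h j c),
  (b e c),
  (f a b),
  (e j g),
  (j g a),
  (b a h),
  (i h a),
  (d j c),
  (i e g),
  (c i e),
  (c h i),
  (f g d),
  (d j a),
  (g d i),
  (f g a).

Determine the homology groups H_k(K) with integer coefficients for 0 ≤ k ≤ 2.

H_0 ≅ Z,  H_1 ≅ Z ⊕ Z/2Z,  H_2 = 0.

Take the total order a < b < c < d < e < f < g < h < i < j on the vertex set. Then K (dimension 2) consists of the simplices:

  0-simplices (10): a, b, c, d, e, f, g, h, i, j
  1-simplices (30): ab, ad, af, ag, ah, ai, aj, bc, bd, be, bf, bh, cd, ce, ch, ci, cj, df, dg, di, dj, eg, eh, ei, ej, fg, gi, gj, hi, hj
  2-simplices (20): abf, abh, adi, adj, afg, agj, ahi, bcd, bce, bdf, beh, cdj, cei, chi, chj, dfg, dgi, egi, egj, ehj

giving chain groups C_0 ≅ Z^10, C_1 ≅ Z^30, C_2 ≅ Z^20.

∂_1: C_1 → C_0 maps an edge to its endpoints' difference, ∂[p,q] = q − p. For instance
  ∂eg = g − e.
The 10×30 boundary matrix has rank 9 and Smith normal form diag(1,1,1,1,1,1,1,1,1).

∂_2: C_2 → C_1 sends each 2-simplex [p,q,r] to [q,r] − [p,r] + [p,q]. For instance
  ∂ehj = hj − ej + eh,
  ∂abh = bh − ah + ab.
The resulting 30×20 matrix has rank 20, and its Smith normal form has invariant factors (1,1,1,1,1,1,1,1,1,1,1,1,1,1,1,1,1,1,1,2).

Now H_k = ker ∂_k / im ∂_{k+1}, so:

  H_0: rank C_0 − rank ∂_1 = 10 − 9 = 1, and the invariant factors of ∂_1 are all 1, so H_0 ≅ Z.
  H_1: rank ker ∂_1 − rank ∂_2 = (30 − 9) − 20 = 1, and ∂_2 has invariant factor 2 > 1, so H_1 ≅ Z ⊕ Z/2Z.
  H_2: rank ker ∂_2 − rank ∂_3 = (20 − 20) − 0 = 0, and there is no ∂_3, so H_2 ≅ 0.

As a check, the Euler characteristic is 10 − 30 + 20 = 0, which agrees with 1 − 1 + 0 = 0.
(K is a triangulation of the Klein bottle.)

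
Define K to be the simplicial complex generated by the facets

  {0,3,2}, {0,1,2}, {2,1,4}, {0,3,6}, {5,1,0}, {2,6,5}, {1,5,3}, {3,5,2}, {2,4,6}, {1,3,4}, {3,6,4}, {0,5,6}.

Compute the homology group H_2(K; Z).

We work with the vertex ordering 0 < 1 < 2 < 3 < 4 < 5 < 6. The simplices of K, each written with vertices in increasing order, are:

  0-simplices (7): [0], [1], [2], [3], [4], [5], [6]
  1-simplices (18): [0,1], [0,2], [0,3], [0,5], [0,6], [1,2], [1,3], [1,4], [1,5], [2,3], [2,4], [2,5], [2,6], [3,4], [3,5], [3,6], [4,6], [5,6]
  2-simplices (12): [0,1,2], [0,1,5], [0,2,3], [0,3,6], [0,5,6], [1,2,4], [1,3,4], [1,3,5], [2,3,5], [2,4,6], [2,5,6], [3,4,6]

so the chain groups are C_0 ≅ Z^7, C_1 ≅ Z^18, C_2 ≅ Z^12.

Boundary ∂_1: C_1 → C_0 sends each edge [p,q] (with p < q) to q − p. For instance
  ∂[2,5] = [5] − [2].
The 7×18 boundary matrix has rank 6 and Smith normal form diag(1,1,1,1,1,1).

The boundary map ∂_2: C_2 → C_1 acts by ∂[p,q,r] = [q,r] − [p,r] + [p,q]. For instance
  ∂[2,5,6] = [5,6] − [2,6] + [2,5],
  ∂[0,3,6] = [3,6] − [0,6] + [0,3].
The 18×12 boundary matrix has rank 12 and Smith normal form diag(1,1,1,1,1,1,1,1,1,1,1,2).

Reading off H_k = ker ∂_k / im ∂_{k+1}:

  H_2: rank ker ∂_2 − rank ∂_3 = (12 − 12) − 0 = 0, and there is no ∂_3, so H_2 ≅ 0.

H_2 ≅ 0.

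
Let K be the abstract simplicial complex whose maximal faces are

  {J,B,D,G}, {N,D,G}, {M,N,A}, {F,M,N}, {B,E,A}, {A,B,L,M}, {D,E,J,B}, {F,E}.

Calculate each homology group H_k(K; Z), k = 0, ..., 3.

H_0 ≅ Z,  H_1 ≅ Z^2,  H_2 = 0,  H_3 = 0.

We work with the vertex ordering A < B < D < E < F < G < J < L < M < N. The simplices of K, each written with vertices in increasing order, are:

  0-simplices (10): A, B, D, E, F, G, J, L, M, N
  1-simplices (23): AB, AE, AL, AM, AN, BD, BE, BG, BJ, BL, BM, DE, DG, DJ, DN, EF, EJ, FM, FN, GJ, GN, LM, MN
  2-simplices (15): ABE, ABL, ABM, ALM, AMN, BDE, BDG, BDJ, BEJ, BGJ, BLM, DEJ, DGJ, DGN, FMN
  3-simplices (3): ABLM, BDEJ, BDGJ

so the chain groups are C_0 ≅ Z^10, C_1 ≅ Z^23, C_2 ≅ Z^15, C_3 ≅ Z^3.

The boundary map ∂_1: C_1 → C_0 sends each edge [p,q] (with p < q) to q − p.
The 10×23 boundary matrix has rank 9 and Smith normal form diag(1,1,1,1,1,1,1,1,1).

∂_2: C_2 → C_1 acts by ∂[p,q,r] = [q,r] − [p,r] + [p,q]. For instance
  ∂BDE = DE − BE + BD,
  ∂AMN = MN − AN + AM.
The 23×15 boundary matrix has rank 12 and Smith normal form diag(1,1,1,1,1,1,1,1,1,1,1,1).

∂_3: C_3 → C_2 sends each 3-simplex σ to the alternating sum Σ_i (−1)^i (σ with its i-th vertex removed). For instance
  ∂BDGJ = DGJ − BGJ + BDJ − BDG,
  ∂ABLM = BLM − ALM + ABM − ABL.
The resulting 15×3 matrix has rank 3, and its Smith normal form has invariant factors (1,1,1).

Reading off H_k = ker ∂_k / im ∂_{k+1}:

  H_0: rank C_0 − rank ∂_1 = 10 − 9 = 1, and the invariant factors of ∂_1 are all 1, so H_0 ≅ Z.
  H_1: rank ker ∂_1 − rank ∂_2 = (23 − 9) − 12 = 2, and the invariant factors of ∂_2 are all 1, so H_1 ≅ Z^2.
  H_2: rank ker ∂_2 − rank ∂_3 = (15 − 12) − 3 = 0, and the invariant factors of ∂_3 are all 1, so H_2 ≅ 0.
  H_3: rank ker ∂_3 − rank ∂_4 = (3 − 3) − 0 = 0, and there is no ∂_4, so H_3 ≅ 0.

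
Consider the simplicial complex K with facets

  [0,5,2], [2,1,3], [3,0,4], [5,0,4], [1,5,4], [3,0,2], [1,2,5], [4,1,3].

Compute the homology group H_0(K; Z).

H_0 = Z.

K has 6 vertices, 12 edges, 8 triangles.
rank ∂_0 = 0, rank ∂_1 = 5 ⇒ b_0 = 6 − 0 − 5 = 1; all invariant factors of ∂_1 are 1 so no torsion. So H_0 ≅ Z.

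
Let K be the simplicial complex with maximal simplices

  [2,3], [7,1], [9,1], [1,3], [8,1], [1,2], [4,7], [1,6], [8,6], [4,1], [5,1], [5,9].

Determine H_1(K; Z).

H_1 ≅ Z^4.

Take the total order 1 < 2 < 3 < 4 < 5 < 6 < 7 < 8 < 9 on the vertex set. Then K (dimension 1) consists of the simplices:

  0-simplices (9): [1], [2], [3], [4], [5], [6], [7], [8], [9]
  1-simplices (12): [1,2], [1,3], [1,4], [1,5], [1,6], [1,7], [1,8], [1,9], [2,3], [4,7], [5,9], [6,8]

giving chain groups C_0 ≅ Z^9, C_1 ≅ Z^12.

∂_1: C_1 → C_0 is given by ∂[p,q] = [q] − [p]. For instance
  ∂[1,2] = [2] − [1].
The 9×12 boundary matrix has rank 8 and Smith normal form diag(1,1,1,1,1,1,1,1).

Reading off H_k = ker ∂_k / im ∂_{k+1}:

  H_1: rank ker ∂_1 − rank ∂_2 = (12 − 8) − 0 = 4, and there is no ∂_2, so H_1 ≅ Z^4.

(K is a triangulation of a wedge of 4 circles.)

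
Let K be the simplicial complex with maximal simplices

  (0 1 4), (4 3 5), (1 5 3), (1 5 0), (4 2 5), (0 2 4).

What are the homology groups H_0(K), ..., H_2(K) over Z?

H_0 ≅ Z,  H_1 ≅ Z,  H_2 = 0.

We work with the vertex ordering 0 < 1 < 2 < 3 < 4 < 5. The simplices of K, each written with vertices in increasing order, are:

  0-simplices (6): [0], [1], [2], [3], [4], [5]
  1-simplices (12): [0,1], [0,2], [0,4], [0,5], [1,3], [1,4], [1,5], [2,4], [2,5], [3,4], [3,5], [4,5]
  2-simplices (6): [0,1,4], [0,1,5], [0,2,4], [1,3,5], [2,4,5], [3,4,5]

giving chain groups C_0 ≅ Z^6, C_1 ≅ Z^12, C_2 ≅ Z^6.

The boundary map ∂_1: C_1 → C_0 maps an edge to its endpoints' difference, ∂[p,q] = q − p. For instance
  ∂[1,4] = [4] − [1].
The resulting 6×12 matrix has rank 5, and its Smith normal form has invariant factors (1,1,1,1,1).

The boundary map ∂_2: C_2 → C_1 sends each 2-simplex [p,q,r] to [q,r] − [p,r] + [p,q]. For instance
  ∂[0,2,4] = [2,4] − [0,4] + [0,2],
  ∂[1,3,5] = [3,5] − [1,5] + [1,3].
The 12×6 boundary matrix has rank 6 and Smith normal form diag(1,1,1,1,1,1).

Now H_k = ker ∂_k / im ∂_{k+1}, so:

  H_0: rank C_0 − rank ∂_1 = 6 − 5 = 1, and the invariant factors of ∂_1 are all 1, so H_0 = Z.
  H_1: rank ker ∂_1 − rank ∂_2 = (12 − 5) − 6 = 1, and the invariant factors of ∂_2 are all 1, so H_1 = Z.
  H_2: rank ker ∂_2 − rank ∂_3 = (6 − 6) − 0 = 0, and there is no ∂_3, so H_2 = 0.

As a check, the Euler characteristic is 6 − 12 + 6 = 0, which agrees with 1 − 1 + 0 = 0.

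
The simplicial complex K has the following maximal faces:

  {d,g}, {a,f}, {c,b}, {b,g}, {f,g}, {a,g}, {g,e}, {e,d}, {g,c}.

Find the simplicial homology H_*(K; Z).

H_0 ≅ Z,  H_1 ≅ Z^3.

Take the total order a < b < c < d < e < f < g on the vertex set. Then K (dimension 1) consists of the simplices:

  0-simplices (7): a, b, c, d, e, f, g
  1-simplices (9): af, ag, bc, bg, cg, de, dg, eg, fg

Hence C_0 ≅ Z^7, C_1 ≅ Z^9.

∂_1: C_1 → C_0 sends each edge [p,q] (with p < q) to q − p.
This gives a 7×9 integer matrix of rank 6; reducing to Smith normal form yields diagonal entries (1,1,1,1,1,1).

From H_k ≅ ker(∂_k) / im(∂_{k+1}) we obtain:

  H_0: rank C_0 − rank ∂_1 = 7 − 6 = 1, and the invariant factors of ∂_1 are all 1, so H_0 = Z.
  H_1: rank ker ∂_1 − rank ∂_2 = (9 − 6) − 0 = 3, and there is no ∂_2, so H_1 = Z^3.

As a check, the Euler characteristic is 7 − 9 = -2, which agrees with 1 − 3 = -2.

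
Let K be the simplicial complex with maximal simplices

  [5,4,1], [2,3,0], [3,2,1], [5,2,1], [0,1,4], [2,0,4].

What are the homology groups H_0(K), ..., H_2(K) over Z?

H_0 = Z,  H_1 = Z,  H_2 = 0.

Fix the vertex order 0 < 1 < 2 < 3 < 4 < 5 and write every simplex with vertices in increasing order. Then dim K = 2 and the simplices of K are:

  0-simplices (6): [0], [1], [2], [3], [4], [5]
  1-simplices (12): [0,1], [0,2], [0,3], [0,4], [1,2], [1,3], [1,4], [1,5], [2,3], [2,4], [2,5], [4,5]
  2-simplices (6): [0,1,4], [0,2,3], [0,2,4], [1,2,3], [1,2,5], [1,4,5]

so the chain groups are C_0 ≅ Z^6, C_1 ≅ Z^12, C_2 ≅ Z^6.

∂_1: C_1 → C_0 is given by ∂[p,q] = [q] − [p]. For instance
  ∂[1,5] = [5] − [1].
This gives a 6×12 integer matrix of rank 5; reducing to Smith normal form yields diagonal entries (1,1,1,1,1).

The boundary map ∂_2: C_2 → C_1 maps a triangle to the signed sum of its edges. For instance
  ∂[1,2,3] = [2,3] − [1,3] + [1,2],
  ∂[1,2,5] = [2,5] − [1,5] + [1,2].
The 12×6 boundary matrix has rank 6 and Smith normal form diag(1,1,1,1,1,1).

Reading off H_k = ker ∂_k / im ∂_{k+1}:

  H_0: rank C_0 − rank ∂_1 = 6 − 5 = 1, and the invariant factors of ∂_1 are all 1, so H_0 = Z.
  H_1: rank ker ∂_1 − rank ∂_2 = (12 − 5) − 6 = 1, and the invariant factors of ∂_2 are all 1, so H_1 = Z.
  H_2: rank ker ∂_2 − rank ∂_3 = (6 − 6) − 0 = 0, and there is no ∂_3, so H_2 = 0.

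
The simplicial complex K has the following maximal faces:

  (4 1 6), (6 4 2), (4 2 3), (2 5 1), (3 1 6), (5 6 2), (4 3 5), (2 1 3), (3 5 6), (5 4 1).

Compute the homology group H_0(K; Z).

Fix the vertex order 1 < 2 < 3 < 4 < 5 < 6 and write every simplex with vertices in increasing order. Then dim K = 2 and the simplices of K are:

  0-simplices (6): [1], [2], [3], [4], [5], [6]
  1-simplices (15): [1,2], [1,3], [1,4], [1,5], [1,6], [2,3], [2,4], [2,5], [2,6], [3,4], [3,5], [3,6], [4,5], [4,6], [5,6]
  2-simplices (10): [1,2,3], [1,2,5], [1,3,6], [1,4,5], [1,4,6], [2,3,4], [2,4,6], [2,5,6], [3,4,5], [3,5,6]

so the chain groups are C_0 ≅ Z^6, C_1 ≅ Z^15, C_2 ≅ Z^10.

Boundary ∂_1: C_1 → C_0 is given by ∂[p,q] = [q] − [p]. For instance
  ∂[3,4] = [4] − [3].
The 6×15 boundary matrix has rank 5 and Smith normal form diag(1,1,1,1,1).

Boundary ∂_2: C_2 → C_1 sends each 2-simplex [p,q,r] to [q,r] − [p,r] + [p,q]. For instance
  ∂[2,3,4] = [3,4] − [2,4] + [2,3],
  ∂[1,2,3] = [2,3] − [1,3] + [1,2].
The resulting 15×10 matrix has rank 10, and its Smith normal form has invariant factors (1,1,1,1,1,1,1,1,1,2).

From H_k ≅ ker(∂_k) / im(∂_{k+1}) we obtain:

  H_0: rank C_0 − rank ∂_1 = 6 − 5 = 1, and the invariant factors of ∂_1 are all 1, so H_0 ≅ Z.

H_0 ≅ Z.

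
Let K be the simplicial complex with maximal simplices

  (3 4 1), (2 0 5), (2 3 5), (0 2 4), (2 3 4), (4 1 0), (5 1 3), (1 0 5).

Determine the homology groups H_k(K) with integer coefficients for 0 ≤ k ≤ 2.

H_0 = Z,  H_1 = 0,  H_2 = Z.

Order the vertices as 0 < 1 < 2 < 3 < 4 < 5. Listing each simplex with vertices in this order, K has dimension 2 with simplices:

  0-simplices (6): [0], [1], [2], [3], [4], [5]
  1-simplices (12): [0,1], [0,2], [0,4], [0,5], [1,3], [1,4], [1,5], [2,3], [2,4], [2,5], [3,4], [3,5]
  2-simplices (8): [0,1,4], [0,1,5], [0,2,4], [0,2,5], [1,3,4], [1,3,5], [2,3,4], [2,3,5]

Hence C_0 ≅ Z^6, C_1 ≅ Z^12, C_2 ≅ Z^8.

∂_1: C_1 → C_0 is given by ∂[p,q] = [q] − [p]. For instance
  ∂[1,3] = [3] − [1].
As a 6×12 matrix over Z this has rank 5, with invariant factors (1,1,1,1,1).

Boundary ∂_2: C_2 → C_1 acts by ∂[p,q,r] = [q,r] − [p,r] + [p,q]. For instance
  ∂[0,2,5] = [2,5] − [0,5] + [0,2],
  ∂[0,1,4] = [1,4] − [0,4] + [0,1].
This gives a 12×8 integer matrix of rank 7; reducing to Smith normal form yields diagonal entries (1,1,1,1,1,1,1).

Now H_k = ker ∂_k / im ∂_{k+1}, so:

  H_0: rank C_0 − rank ∂_1 = 6 − 5 = 1, and the invariant factors of ∂_1 are all 1, so H_0 = Z.
  H_1: rank ker ∂_1 − rank ∂_2 = (12 − 5) − 7 = 0, and the invariant factors of ∂_2 are all 1, so H_1 = 0.
  H_2: rank ker ∂_2 − rank ∂_3 = (8 − 7) − 0 = 1, and there is no ∂_3, so H_2 = Z.

As a check, the Euler characteristic is 6 − 12 + 8 = 2, which agrees with 1 − 0 + 1 = 2.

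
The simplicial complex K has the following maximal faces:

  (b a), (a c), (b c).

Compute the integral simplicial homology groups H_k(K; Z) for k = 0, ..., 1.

H_0 = Z,  H_1 = Z.

Fix the vertex order a < b < c and write every simplex with vertices in increasing order. Then dim K = 1 and the simplices of K are:

  0-simplices (3): a, b, c
  1-simplices (3): ab, ac, bc

giving chain groups C_0 ≅ Z^3, C_1 ≅ Z^3.

∂_1: C_1 → C_0 maps an edge to its endpoints' difference, ∂[p,q] = q − p. For instance
  ∂bc = c − b.
The 3×3 boundary matrix has rank 2 and Smith normal form diag(1,1).

Computing H_k = (kernel of ∂_k) / (image of ∂_{k+1}):

  H_0: rank C_0 − rank ∂_1 = 3 − 2 = 1, and the invariant factors of ∂_1 are all 1, so H_0 ≅ Z.
  H_1: rank ker ∂_1 − rank ∂_2 = (3 − 2) − 0 = 1, and there is no ∂_2, so H_1 ≅ Z.

As a check, the Euler characteristic is 3 − 3 = 0, which agrees with 1 − 1 = 0.
(K is a triangulation of the circle S^1.)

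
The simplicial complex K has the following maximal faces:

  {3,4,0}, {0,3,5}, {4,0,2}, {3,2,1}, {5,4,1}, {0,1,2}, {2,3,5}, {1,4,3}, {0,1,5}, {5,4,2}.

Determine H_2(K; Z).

H_2 ≅ 0.

We work with the vertex ordering 0 < 1 < 2 < 3 < 4 < 5. The simplices of K, each written with vertices in increasing order, are:

  0-simplices (6): [0], [1], [2], [3], [4], [5]
  1-simplices (15): [0,1], [0,2], [0,3], [0,4], [0,5], [1,2], [1,3], [1,4], [1,5], [2,3], [2,4], [2,5], [3,4], [3,5], [4,5]
  2-simplices (10): [0,1,2], [0,1,5], [0,2,4], [0,3,4], [0,3,5], [1,2,3], [1,3,4], [1,4,5], [2,3,5], [2,4,5]

Hence C_0 ≅ Z^6, C_1 ≅ Z^15, C_2 ≅ Z^10.

Boundary ∂_1: C_1 → C_0 is given by ∂[p,q] = [q] − [p]. For instance
  ∂[0,2] = [2] − [0].
The resulting 6×15 matrix has rank 5, and its Smith normal form has invariant factors (1,1,1,1,1).

Boundary ∂_2: C_2 → C_1 acts by ∂[p,q,r] = [q,r] − [p,r] + [p,q]. For instance
  ∂[0,2,4] = [2,4] − [0,4] + [0,2],
  ∂[0,1,5] = [1,5] − [0,5] + [0,1].
This gives a 15×10 integer matrix of rank 10; reducing to Smith normal form yields diagonal entries (1,1,1,1,1,1,1,1,1,2).

From H_k ≅ ker(∂_k) / im(∂_{k+1}) we obtain:

  H_2: rank ker ∂_2 − rank ∂_3 = (10 − 10) − 0 = 0, and there is no ∂_3, so H_2 ≅ 0.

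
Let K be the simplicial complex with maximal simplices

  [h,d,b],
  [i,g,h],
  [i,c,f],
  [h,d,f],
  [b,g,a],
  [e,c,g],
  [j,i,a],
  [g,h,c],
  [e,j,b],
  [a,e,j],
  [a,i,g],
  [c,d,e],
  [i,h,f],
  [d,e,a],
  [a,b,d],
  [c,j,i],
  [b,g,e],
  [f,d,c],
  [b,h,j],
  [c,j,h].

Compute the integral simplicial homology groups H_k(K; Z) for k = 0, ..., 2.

We work with the vertex ordering a < b < c < d < e < f < g < h < i < j. The simplices of K, each written with vertices in increasing order, are:

  0-simplices (10): a, b, c, d, e, f, g, h, i, j
  1-simplices (30): ab, ad, ae, ag, ai, aj, bd, be, bg, bh, bj, cd, ce, cf, cg, ch, ci, cj, de, df, dh, eg, ej, fh, fi, gh, gi, hi, hj, ij
  2-simplices (20): abd, abg, ade, aej, agi, aij, bdh, beg, bej, bhj, cde, cdf, ceg, cfi, cgh, chj, cij, dfh, fhi, ghi

so the chain groups are C_0 ≅ Z^10, C_1 ≅ Z^30, C_2 ≅ Z^20.

∂_1: C_1 → C_0 sends each edge [p,q] (with p < q) to q − p. For instance
  ∂fh = h − f.
As a 10×30 matrix over Z this has rank 9, with invariant factors (1,1,1,1,1,1,1,1,1).

Boundary ∂_2: C_2 → C_1 maps a triangle to the signed sum of its edges. For instance
  ∂bhj = hj − bj + bh,
  ∂bdh = dh − bh + bd.
This gives a 30×20 integer matrix of rank 20; reducing to Smith normal form yields diagonal entries (1,1,1,1,1,1,1,1,1,1,1,1,1,1,1,1,1,1,1,2).

Now H_k = ker ∂_k / im ∂_{k+1}, so:

  H_0: rank C_0 − rank ∂_1 = 10 − 9 = 1, and the invariant factors of ∂_1 are all 1, so H_0 ≅ Z.
  H_1: rank ker ∂_1 − rank ∂_2 = (30 − 9) − 20 = 1, and ∂_2 has invariant factor 2 > 1, so H_1 ≅ Z ⊕ Z/2Z.
  H_2: rank ker ∂_2 − rank ∂_3 = (20 − 20) − 0 = 0, and there is no ∂_3, so H_2 ≅ 0.

As a check, the Euler characteristic is 10 − 30 + 20 = 0, which agrees with 1 − 1 + 0 = 0.
(K is a triangulation of the Klein bottle.)

H_0 = Z,  H_1 = Z ⊕ Z/2Z,  H_2 = 0.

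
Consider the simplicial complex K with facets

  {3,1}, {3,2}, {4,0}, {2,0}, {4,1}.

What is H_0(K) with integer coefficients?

H_0 = Z.

Take the total order 0 < 1 < 2 < 3 < 4 on the vertex set. Then K (dimension 1) consists of the simplices:

  0-simplices (5): [0], [1], [2], [3], [4]
  1-simplices (5): [0,2], [0,4], [1,3], [1,4], [2,3]

giving chain groups C_0 ≅ Z^5, C_1 ≅ Z^5.

∂_1: C_1 → C_0 is given by ∂[p,q] = [q] − [p]. For instance
  ∂[1,3] = [3] − [1].
The 5×5 boundary matrix has rank 4 and Smith normal form diag(1,1,1,1).

Now H_k = ker ∂_k / im ∂_{k+1}, so:

  H_0: rank C_0 − rank ∂_1 = 5 − 4 = 1, and the invariant factors of ∂_1 are all 1, so H_0 = Z.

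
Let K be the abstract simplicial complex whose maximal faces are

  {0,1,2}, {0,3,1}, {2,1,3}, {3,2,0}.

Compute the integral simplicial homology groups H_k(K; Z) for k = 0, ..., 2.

K has 4 vertices, 6 edges, 4 triangles.
rank ∂_0 = 0, rank ∂_1 = 3 ⇒ b_0 = 4 − 0 − 3 = 1; all invariant factors of ∂_1 are 1 so no torsion. So H_0 = Z.
rank ∂_1 = 3, rank ∂_2 = 3 ⇒ b_1 = 6 − 3 − 3 = 0; all invariant factors of ∂_2 are 1 so no torsion. So H_1 = 0.
rank ∂_2 = 3, rank ∂_3 = 0 ⇒ b_2 = 4 − 3 − 0 = 1. So H_2 = Z.

H_0 ≅ Z,  H_1 = 0,  H_2 ≅ Z.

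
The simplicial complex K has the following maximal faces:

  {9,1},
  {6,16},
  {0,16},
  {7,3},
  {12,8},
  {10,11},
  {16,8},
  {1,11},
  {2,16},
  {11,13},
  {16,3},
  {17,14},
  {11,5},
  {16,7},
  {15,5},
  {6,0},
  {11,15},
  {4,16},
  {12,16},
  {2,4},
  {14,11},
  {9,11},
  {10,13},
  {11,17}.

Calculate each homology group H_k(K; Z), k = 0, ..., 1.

Take the total order 0 < 1 < 2 < 3 < 4 < 5 < 6 < 7 < 8 < 9 < 10 < 11 < 12 < 13 < 14 < 15 < 16 < 17 on the vertex set. Then K (dimension 1) consists of the simplices:

  0-simplices (18): [0], [1], [2], [3], [4], [5], [6], [7], [8], [9], [10], [11], [12], [13], [14], [15], [16], [17]
  1-simplices (24): (24 of them)

giving chain groups C_0 ≅ Z^18, C_1 ≅ Z^24.

Boundary ∂_1: C_1 → C_0 maps an edge to its endpoints' difference, ∂[p,q] = q − p. For instance
  ∂[1,11] = [11] − [1].
The resulting 18×24 matrix has rank 16, and its Smith normal form has invariant factors (1,1,1,1,1,1,1,1,1,1,1,1,1,1,1,1).

Reading off H_k = ker ∂_k / im ∂_{k+1}:

  H_0: rank C_0 − rank ∂_1 = 18 − 16 = 2, and the invariant factors of ∂_1 are all 1, so H_0 ≅ Z^2.
  H_1: rank ker ∂_1 − rank ∂_2 = (24 − 16) − 0 = 8, and there is no ∂_2, so H_1 ≅ Z^8.

As a check, the Euler characteristic is 18 − 24 = -6, which agrees with 2 − 8 = -6.

H_0 ≅ Z^2,  H_1 ≅ Z^8.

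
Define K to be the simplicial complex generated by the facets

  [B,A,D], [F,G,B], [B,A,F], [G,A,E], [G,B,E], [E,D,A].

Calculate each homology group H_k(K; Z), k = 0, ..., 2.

K has 6 vertices, 12 edges, 6 triangles.
rank ∂_0 = 0, rank ∂_1 = 5 ⇒ b_0 = 6 − 0 − 5 = 1; all invariant factors of ∂_1 are 1 so no torsion. So H_0 = Z.
rank ∂_1 = 5, rank ∂_2 = 6 ⇒ b_1 = 12 − 5 − 6 = 1; all invariant factors of ∂_2 are 1 so no torsion. So H_1 = Z.
rank ∂_2 = 6, rank ∂_3 = 0 ⇒ b_2 = 6 − 6 − 0 = 0. So H_2 = 0.

H_0 = Z,  H_1 = Z,  H_2 = 0.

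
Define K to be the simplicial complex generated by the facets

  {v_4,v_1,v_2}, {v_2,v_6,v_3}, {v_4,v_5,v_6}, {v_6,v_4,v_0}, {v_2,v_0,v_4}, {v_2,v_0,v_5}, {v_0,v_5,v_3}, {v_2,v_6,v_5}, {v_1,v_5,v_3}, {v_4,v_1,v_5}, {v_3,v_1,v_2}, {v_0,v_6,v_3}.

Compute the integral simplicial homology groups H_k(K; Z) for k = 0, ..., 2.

K has 7 vertices, 18 edges, 12 triangles.
rank ∂_0 = 0, rank ∂_1 = 6 ⇒ b_0 = 7 − 0 − 6 = 1; all invariant factors of ∂_1 are 1 so no torsion. So H_0 ≅ Z.
rank ∂_1 = 6, rank ∂_2 = 12 ⇒ b_1 = 18 − 6 − 12 = 0; ∂_2 has invariant factor(s) [2] giving torsion. So H_1 ≅ Z/2.
rank ∂_2 = 12, rank ∂_3 = 0 ⇒ b_2 = 12 − 12 − 0 = 0. So H_2 ≅ 0.

H_0 = Z,  H_1 = Z/2,  H_2 = 0.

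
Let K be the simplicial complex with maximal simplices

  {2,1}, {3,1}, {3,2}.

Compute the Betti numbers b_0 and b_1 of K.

K has 3 vertices, 3 edges.
rank ∂_0 = 0, rank ∂_1 = 2 ⇒ b_0 = 3 − 0 − 2 = 1; all invariant factors of ∂_1 are 1 so no torsion. So H_0 = Z.
rank ∂_1 = 2, rank ∂_2 = 0 ⇒ b_1 = 3 − 2 − 0 = 1. So H_1 = Z.

b_0 = 1, b_1 = 1.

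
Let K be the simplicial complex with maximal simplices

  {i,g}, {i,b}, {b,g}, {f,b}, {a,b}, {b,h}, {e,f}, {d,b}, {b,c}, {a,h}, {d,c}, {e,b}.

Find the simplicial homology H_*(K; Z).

H_0 = Z,  H_1 = Z^4.

K has 9 vertices, 12 edges.
rank ∂_0 = 0, rank ∂_1 = 8 ⇒ b_0 = 9 − 0 − 8 = 1; all invariant factors of ∂_1 are 1 so no torsion. So H_0 ≅ Z.
rank ∂_1 = 8, rank ∂_2 = 0 ⇒ b_1 = 12 − 8 − 0 = 4. So H_1 ≅ Z^4.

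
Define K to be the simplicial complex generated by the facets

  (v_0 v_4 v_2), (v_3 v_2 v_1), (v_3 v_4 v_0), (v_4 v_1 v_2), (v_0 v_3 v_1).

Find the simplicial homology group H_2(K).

We work with the vertex ordering v_0 < v_1 < v_2 < v_3 < v_4. The simplices of K, each written with vertices in increasing order, are:

  0-simplices (5): [v_0], [v_1], [v_2], [v_3], [v_4]
  1-simplices (10): [v_0,v_1], [v_0,v_2], [v_0,v_3], [v_0,v_4], [v_1,v_2], [v_1,v_3], [v_1,v_4], [v_2,v_3], [v_2,v_4], [v_3,v_4]
  2-simplices (5): [v_0,v_1,v_3], [v_0,v_2,v_4], [v_0,v_3,v_4], [v_1,v_2,v_3], [v_1,v_2,v_4]

Hence C_0 ≅ Z^5, C_1 ≅ Z^10, C_2 ≅ Z^5.

The boundary map ∂_1: C_1 → C_0 is given by ∂[p,q] = [q] − [p]. For instance
  ∂[v_0,v_4] = [v_4] − [v_0].
The 5×10 boundary matrix has rank 4 and Smith normal form diag(1,1,1,1).

The boundary map ∂_2: C_2 → C_1 acts by ∂[p,q,r] = [q,r] − [p,r] + [p,q]. For instance
  ∂[v_1,v_2,v_4] = [v_2,v_4] − [v_1,v_4] + [v_1,v_2],
  ∂[v_1,v_2,v_3] = [v_2,v_3] − [v_1,v_3] + [v_1,v_2].
The 10×5 boundary matrix has rank 5 and Smith normal form diag(1,1,1,1,1).

Now H_k = ker ∂_k / im ∂_{k+1}, so:

  H_2: rank ker ∂_2 − rank ∂_3 = (5 − 5) − 0 = 0, and there is no ∂_3, so H_2 ≅ 0.

H_2 = 0.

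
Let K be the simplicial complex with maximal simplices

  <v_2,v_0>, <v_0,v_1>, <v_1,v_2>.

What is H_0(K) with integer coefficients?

We work with the vertex ordering v_0 < v_1 < v_2. The simplices of K, each written with vertices in increasing order, are:

  0-simplices (3): [v_0], [v_1], [v_2]
  1-simplices (3): [v_0,v_1], [v_0,v_2], [v_1,v_2]

Hence C_0 ≅ Z^3, C_1 ≅ Z^3.

The boundary map ∂_1: C_1 → C_0 is given by ∂[p,q] = [q] − [p].
The resulting 3×3 matrix has rank 2, and its Smith normal form has invariant factors (1,1).

From H_k ≅ ker(∂_k) / im(∂_{k+1}) we obtain:

  H_0: rank C_0 − rank ∂_1 = 3 − 2 = 1, and the invariant factors of ∂_1 are all 1, so H_0 = Z.

H_0 ≅ Z.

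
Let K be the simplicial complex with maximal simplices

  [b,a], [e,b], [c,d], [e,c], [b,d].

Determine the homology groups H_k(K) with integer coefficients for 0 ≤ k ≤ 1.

Take the total order a < b < c < d < e on the vertex set. Then K (dimension 1) consists of the simplices:

  0-simplices (5): a, b, c, d, e
  1-simplices (5): ab, bd, be, cd, ce

giving chain groups C_0 ≅ Z^5, C_1 ≅ Z^5.

∂_1: C_1 → C_0 sends each edge [p,q] (with p < q) to q − p. For instance
  ∂bd = d − b.
This gives a 5×5 integer matrix of rank 4; reducing to Smith normal form yields diagonal entries (1,1,1,1).

From H_k ≅ ker(∂_k) / im(∂_{k+1}) we obtain:

  H_0: rank C_0 − rank ∂_1 = 5 − 4 = 1, and the invariant factors of ∂_1 are all 1, so H_0 = Z.
  H_1: rank ker ∂_1 − rank ∂_2 = (5 − 4) − 0 = 1, and there is no ∂_2, so H_1 = Z.

H_0 = Z,  H_1 = Z.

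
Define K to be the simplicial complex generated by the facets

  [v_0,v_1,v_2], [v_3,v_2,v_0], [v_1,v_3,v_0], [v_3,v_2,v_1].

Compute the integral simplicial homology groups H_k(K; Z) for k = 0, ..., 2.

Take the total order v_0 < v_1 < v_2 < v_3 on the vertex set. Then K (dimension 2) consists of the simplices:

  0-simplices (4): [v_0], [v_1], [v_2], [v_3]
  1-simplices (6): [v_0,v_1], [v_0,v_2], [v_0,v_3], [v_1,v_2], [v_1,v_3], [v_2,v_3]
  2-simplices (4): [v_0,v_1,v_2], [v_0,v_1,v_3], [v_0,v_2,v_3], [v_1,v_2,v_3]

giving chain groups C_0 ≅ Z^4, C_1 ≅ Z^6, C_2 ≅ Z^4.

Boundary ∂_1: C_1 → C_0 is given by ∂[p,q] = [q] − [p]. For instance
  ∂[v_0,v_2] = [v_2] − [v_0].
As a 4×6 matrix over Z this has rank 3, with invariant factors (1,1,1).

The boundary map ∂_2: C_2 → C_1 acts by ∂[p,q,r] = [q,r] − [p,r] + [p,q]. For instance
  ∂[v_0,v_1,v_3] = [v_1,v_3] − [v_0,v_3] + [v_0,v_1],
  ∂[v_1,v_2,v_3] = [v_2,v_3] − [v_1,v_3] + [v_1,v_2].
As a 6×4 matrix over Z this has rank 3, with invariant factors (1,1,1).

Now H_k = ker ∂_k / im ∂_{k+1}, so:

  H_0: rank C_0 − rank ∂_1 = 4 − 3 = 1, and the invariant factors of ∂_1 are all 1, so H_0 ≅ Z.
  H_1: rank ker ∂_1 − rank ∂_2 = (6 − 3) − 3 = 0, and the invariant factors of ∂_2 are all 1, so H_1 ≅ 0.
  H_2: rank ker ∂_2 − rank ∂_3 = (4 − 3) − 0 = 1, and there is no ∂_3, so H_2 ≅ Z.

As a check, the Euler characteristic is 4 − 6 + 4 = 2, which agrees with 1 − 0 + 1 = 2.
(K is a triangulation of the 2-sphere S^2.)

H_0 ≅ Z,  H_1 = 0,  H_2 ≅ Z.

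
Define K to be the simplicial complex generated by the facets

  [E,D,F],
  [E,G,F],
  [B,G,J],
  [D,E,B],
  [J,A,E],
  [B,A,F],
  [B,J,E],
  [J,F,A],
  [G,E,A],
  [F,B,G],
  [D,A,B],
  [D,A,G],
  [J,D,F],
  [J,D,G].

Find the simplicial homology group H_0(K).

We work with the vertex ordering A < B < D < E < F < G < J. The simplices of K, each written with vertices in increasing order, are:

  0-simplices (7): A, B, D, E, F, G, J
  1-simplices (21): AB, AD, AE, AF, AG, AJ, BD, BE, BF, BG, BJ, DE, DF, DG, DJ, EF, EG, EJ, FG, FJ, GJ
  2-simplices (14): ABD, ABF, ADG, AEG, AEJ, AFJ, BDE, BEJ, BFG, BGJ, DEF, DFJ, DGJ, EFG

so the chain groups are C_0 ≅ Z^7, C_1 ≅ Z^21, C_2 ≅ Z^14.

∂_1: C_1 → C_0 maps an edge to its endpoints' difference, ∂[p,q] = q − p. For instance
  ∂AG = G − A.
The 7×21 boundary matrix has rank 6 and Smith normal form diag(1,1,1,1,1,1).

∂_2: C_2 → C_1 sends each 2-simplex [p,q,r] to [q,r] − [p,r] + [p,q]. For instance
  ∂DEF = EF − DF + DE,
  ∂BEJ = EJ − BJ + BE.
The resulting 21×14 matrix has rank 13, and its Smith normal form has invariant factors (1,1,1,1,1,1,1,1,1,1,1,1,1).

Now H_k = ker ∂_k / im ∂_{k+1}, so:

  H_0: rank C_0 − rank ∂_1 = 7 − 6 = 1, and the invariant factors of ∂_1 are all 1, so H_0 ≅ Z.

H_0 = Z.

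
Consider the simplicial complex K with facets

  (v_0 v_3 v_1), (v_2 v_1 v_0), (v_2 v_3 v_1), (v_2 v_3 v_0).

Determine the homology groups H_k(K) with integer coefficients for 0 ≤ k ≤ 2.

K has 4 vertices, 6 edges, 4 triangles.
rank ∂_0 = 0, rank ∂_1 = 3 ⇒ b_0 = 4 − 0 − 3 = 1; all invariant factors of ∂_1 are 1 so no torsion. So H_0 ≅ Z.
rank ∂_1 = 3, rank ∂_2 = 3 ⇒ b_1 = 6 − 3 − 3 = 0; all invariant factors of ∂_2 are 1 so no torsion. So H_1 ≅ 0.
rank ∂_2 = 3, rank ∂_3 = 0 ⇒ b_2 = 4 − 3 − 0 = 1. So H_2 ≅ Z.

H_0 = Z,  H_1 = 0,  H_2 = Z.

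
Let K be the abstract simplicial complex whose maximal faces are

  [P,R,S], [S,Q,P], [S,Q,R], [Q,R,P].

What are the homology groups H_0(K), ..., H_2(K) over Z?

Fix the vertex order P < Q < R < S and write every simplex with vertices in increasing order. Then dim K = 2 and the simplices of K are:

  0-simplices (4): P, Q, R, S
  1-simplices (6): PQ, PR, PS, QR, QS, RS
  2-simplices (4): PQR, PQS, PRS, QRS

Hence C_0 ≅ Z^4, C_1 ≅ Z^6, C_2 ≅ Z^4.

Boundary ∂_1: C_1 → C_0 maps an edge to its endpoints' difference, ∂[p,q] = q − p.
The 4×6 boundary matrix has rank 3 and Smith normal form diag(1,1,1).

The boundary map ∂_2: C_2 → C_1 maps a triangle to the signed sum of its edges. For instance
  ∂PQR = QR − PR + PQ,
  ∂PRS = RS − PS + PR.
The resulting 6×4 matrix has rank 3, and its Smith normal form has invariant factors (1,1,1).

Computing H_k = (kernel of ∂_k) / (image of ∂_{k+1}):

  H_0: rank C_0 − rank ∂_1 = 4 − 3 = 1, and the invariant factors of ∂_1 are all 1, so H_0 ≅ Z.
  H_1: rank ker ∂_1 − rank ∂_2 = (6 − 3) − 3 = 0, and the invariant factors of ∂_2 are all 1, so H_1 ≅ 0.
  H_2: rank ker ∂_2 − rank ∂_3 = (4 − 3) − 0 = 1, and there is no ∂_3, so H_2 ≅ Z.

(K is a triangulation of the 2-sphere S^2.)

H_0 ≅ Z,  H_1 = 0,  H_2 ≅ Z.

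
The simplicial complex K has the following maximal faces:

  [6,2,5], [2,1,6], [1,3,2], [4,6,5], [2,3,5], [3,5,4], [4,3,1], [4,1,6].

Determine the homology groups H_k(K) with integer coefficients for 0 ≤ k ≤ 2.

H_0 ≅ Z,  H_1 = 0,  H_2 ≅ Z.

Take the total order 1 < 2 < 3 < 4 < 5 < 6 on the vertex set. Then K (dimension 2) consists of the simplices:

  0-simplices (6): [1], [2], [3], [4], [5], [6]
  1-simplices (12): [1,2], [1,3], [1,4], [1,6], [2,3], [2,5], [2,6], [3,4], [3,5], [4,5], [4,6], [5,6]
  2-simplices (8): [1,2,3], [1,2,6], [1,3,4], [1,4,6], [2,3,5], [2,5,6], [3,4,5], [4,5,6]

so the chain groups are C_0 ≅ Z^6, C_1 ≅ Z^12, C_2 ≅ Z^8.

∂_1: C_1 → C_0 is given by ∂[p,q] = [q] − [p]. For instance
  ∂[2,5] = [5] − [2].
As a 6×12 matrix over Z this has rank 5, with invariant factors (1,1,1,1,1).

Boundary ∂_2: C_2 → C_1 acts by ∂[p,q,r] = [q,r] − [p,r] + [p,q]. For instance
  ∂[1,2,3] = [2,3] − [1,3] + [1,2],
  ∂[4,5,6] = [5,6] − [4,6] + [4,5].
This gives a 12×8 integer matrix of rank 7; reducing to Smith normal form yields diagonal entries (1,1,1,1,1,1,1).

From H_k ≅ ker(∂_k) / im(∂_{k+1}) we obtain:

  H_0: rank C_0 − rank ∂_1 = 6 − 5 = 1, and the invariant factors of ∂_1 are all 1, so H_0 ≅ Z.
  H_1: rank ker ∂_1 − rank ∂_2 = (12 − 5) − 7 = 0, and the invariant factors of ∂_2 are all 1, so H_1 ≅ 0.
  H_2: rank ker ∂_2 − rank ∂_3 = (8 − 7) − 0 = 1, and there is no ∂_3, so H_2 ≅ Z.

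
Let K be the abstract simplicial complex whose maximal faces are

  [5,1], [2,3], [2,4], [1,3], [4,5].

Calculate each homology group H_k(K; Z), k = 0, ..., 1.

H_0 ≅ Z,  H_1 ≅ Z.

We work with the vertex ordering 1 < 2 < 3 < 4 < 5. The simplices of K, each written with vertices in increasing order, are:

  0-simplices (5): [1], [2], [3], [4], [5]
  1-simplices (5): [1,3], [1,5], [2,3], [2,4], [4,5]

so the chain groups are C_0 ≅ Z^5, C_1 ≅ Z^5.

The boundary map ∂_1: C_1 → C_0 sends each edge [p,q] (with p < q) to q − p. For instance
  ∂[2,3] = [3] − [2].
This gives a 5×5 integer matrix of rank 4; reducing to Smith normal form yields diagonal entries (1,1,1,1).

From H_k ≅ ker(∂_k) / im(∂_{k+1}) we obtain:

  H_0: rank C_0 − rank ∂_1 = 5 − 4 = 1, and the invariant factors of ∂_1 are all 1, so H_0 = Z.
  H_1: rank ker ∂_1 − rank ∂_2 = (5 − 4) − 0 = 1, and there is no ∂_2, so H_1 = Z.

As a check, the Euler characteristic is 5 − 5 = 0, which agrees with 1 − 1 = 0.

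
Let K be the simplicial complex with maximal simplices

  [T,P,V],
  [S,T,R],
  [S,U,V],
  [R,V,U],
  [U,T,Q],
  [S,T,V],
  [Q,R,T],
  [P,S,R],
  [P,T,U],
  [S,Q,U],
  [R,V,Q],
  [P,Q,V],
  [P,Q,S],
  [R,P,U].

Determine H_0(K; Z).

H_0 ≅ Z.

Order the vertices as P < Q < R < S < T < U < V. Listing each simplex with vertices in this order, K has dimension 2 with simplices:

  0-simplices (7): P, Q, R, S, T, U, V
  1-simplices (21): PQ, PR, PS, PT, PU, PV, QR, QS, QT, QU, QV, RS, RT, RU, RV, ST, SU, SV, TU, TV, UV
  2-simplices (14): PQS, PQV, PRS, PRU, PTU, PTV, QRT, QRV, QSU, QTU, RST, RUV, STV, SUV

so the chain groups are C_0 ≅ Z^7, C_1 ≅ Z^21, C_2 ≅ Z^14.

Boundary ∂_1: C_1 → C_0 is given by ∂[p,q] = [q] − [p]. For instance
  ∂PU = U − P.
The resulting 7×21 matrix has rank 6, and its Smith normal form has invariant factors (1,1,1,1,1,1).

The boundary map ∂_2: C_2 → C_1 sends each 2-simplex [p,q,r] to [q,r] − [p,r] + [p,q]. For instance
  ∂QRT = RT − QT + QR,
  ∂RUV = UV − RV + RU.
The resulting 21×14 matrix has rank 13, and its Smith normal form has invariant factors (1,1,1,1,1,1,1,1,1,1,1,1,1).

From H_k ≅ ker(∂_k) / im(∂_{k+1}) we obtain:

  H_0: rank C_0 − rank ∂_1 = 7 − 6 = 1, and the invariant factors of ∂_1 are all 1, so H_0 = Z.

(K is a triangulation of the torus T^2.)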